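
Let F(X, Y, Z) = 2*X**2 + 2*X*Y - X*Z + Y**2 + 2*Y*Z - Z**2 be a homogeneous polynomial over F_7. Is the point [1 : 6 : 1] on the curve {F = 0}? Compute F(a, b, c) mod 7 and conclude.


F(1,6,1) ≡ 4 (mod 7); P is NOT on the curve.

Evaluate F(1, 6, 1) term-by-term (mod 7).
  2*X**2 ↦ 2·1·1·1 = 2
  2*X*Y ↦ 2·1·6·1 = 12
  -X*Z ↦ -1·1·1·1 = -1
  Y**2 ↦ 1·1·36·1 = 36
  2*Y*Z ↦ 2·1·6·1 = 12
  -Z**2 ↦ -1·1·1·1 = -1
Sum: F(1, 6, 1) = (2) + (12) + (-1) + (36) + (12) + (-1) = 60.
Reducing mod 7: 60 ≡ 4 (mod 7).
Since F(a, b, c) ≡ 4 ≠ 0 (mod 7), P does NOT lie on the curve.


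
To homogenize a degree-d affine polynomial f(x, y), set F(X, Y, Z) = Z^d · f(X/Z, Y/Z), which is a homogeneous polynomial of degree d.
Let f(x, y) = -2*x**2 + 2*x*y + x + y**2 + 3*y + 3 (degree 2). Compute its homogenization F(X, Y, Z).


F(X, Y, Z) = -2*X**2 + 2*X*Y + X*Z + Y**2 + 3*Y*Z + 3*Z**2

deg(f) = 2.
Substitute x = X/Z, y = Y/Z into f, then multiply by Z^2.
  monomial -2·x^2·y^0 ↦ -2·X^2·Y^0·Z^0.
  monomial 2·x^1·y^1 ↦ 2·X^1·Y^1·Z^0.
  monomial 1·x^1·y^0 ↦ 1·X^1·Y^0·Z^1.
  monomial 1·x^0·y^2 ↦ 1·X^0·Y^2·Z^0.
  monomial 3·x^0·y^1 ↦ 3·X^0·Y^1·Z^1.
  monomial 3·x^0·y^0 ↦ 3·X^0·Y^0·Z^2.
Collecting: F(X, Y, Z) = -2*X**2 + 2*X*Y + X*Z + Y**2 + 3*Y*Z + 3*Z**2.


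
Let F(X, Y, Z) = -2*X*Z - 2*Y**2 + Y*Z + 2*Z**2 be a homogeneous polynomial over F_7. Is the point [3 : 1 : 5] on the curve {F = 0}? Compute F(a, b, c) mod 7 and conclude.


F(3,1,5) ≡ 2 (mod 7); P is NOT on the curve.

Evaluate F(3, 1, 5) term-by-term (mod 7).
  -2*X*Z ↦ -2·3·1·5 = -30
  -2*Y**2 ↦ -2·1·1·1 = -2
  Y*Z ↦ 1·1·1·5 = 5
  2*Z**2 ↦ 2·1·1·25 = 50
Sum: F(3, 1, 5) = (-30) + (-2) + (5) + (50) = 23.
Reducing mod 7: 23 ≡ 2 (mod 7).
Since F(a, b, c) ≡ 2 ≠ 0 (mod 7), P does NOT lie on the curve.


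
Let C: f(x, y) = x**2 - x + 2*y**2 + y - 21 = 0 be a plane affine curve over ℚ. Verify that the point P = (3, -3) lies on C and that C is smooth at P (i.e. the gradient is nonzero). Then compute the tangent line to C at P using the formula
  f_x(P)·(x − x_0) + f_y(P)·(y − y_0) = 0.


Tangent line at P: 5*x - 11*y - 48 = 0.

Step 1: f(3, -3) = 0, so P lies on C.
Step 2: partial derivatives
  f_x(x, y) = 2*x - 1, f_y(x, y) = 4*y + 1.
  f_x(P) = 5, f_y(P) = -11 (gradient nonzero, so P is smooth).
Step 3: tangent line at P: 5·(x − 3) + -11·(y − -3) = 0.
Expanding: 5*x - 11*y - 48 = 0.


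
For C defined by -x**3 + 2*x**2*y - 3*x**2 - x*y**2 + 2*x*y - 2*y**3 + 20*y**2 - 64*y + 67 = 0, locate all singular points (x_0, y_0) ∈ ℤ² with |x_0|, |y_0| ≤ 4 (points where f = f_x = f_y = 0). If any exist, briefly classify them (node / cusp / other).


Singular points: {(1, 3)}; classification: cusp.

Compute partial derivatives:
  f_x = -3*x**2 + 4*x*y - 6*x - y**2 + 2*y.
  f_y = 2*x**2 - 2*x*y + 2*x - 6*y**2 + 40*y - 64.
Scan x_0 ∈ {−4, ..., 4}. For each x_0, f_y(x_0, y) is a polynomial in y; find its integer roots y ∈ {−4, ..., 4}, then test f_x and f at those candidates.
  x = -4: f_y(-4, y) = -6*y**2 + 48*y - 40; no integer root y with |y| ≤ 4.
  x = -3: f_y(-3, y) = -6*y**2 + 46*y - 52; no integer root y with |y| ≤ 4.
  x = -2: f_y(-2, y) = -6*y**2 + 44*y - 60; no integer root y with |y| ≤ 4.
  x = -1: f_y(-1, y) = -6*y**2 + 42*y - 64; no integer root y with |y| ≤ 4.
  x = 0: f_y(0, y) = -6*y**2 + 40*y - 64; vanishes at y ∈ {4}. (0, 4): f_x = -8 ≠ 0.
  x = 1: f_y(1, y) = -6*y**2 + 38*y - 60; vanishes at y ∈ {3}. (1, 3): f_x = 0, f = 0 — SINGULAR.
  x = 2: f_y(2, y) = -6*y**2 + 36*y - 52; no integer root y with |y| ≤ 4.
  x = 3: f_y(3, y) = -6*y**2 + 34*y - 40; vanishes at y ∈ {4}. (3, 4): f_x = -5 ≠ 0.
  x = 4: f_y(4, y) = -6*y**2 + 32*y - 24; no integer root y with |y| ≤ 4.
Only singular point on the grid: (1, 3).
Classify: substitute x = 1 + u, y = 3 + v and expand: f = -u**3 + 2*u**2*v - u*v**2 - 2*v**3 + v**2.
No constant or linear terms (consistent with a singular point). Quadratic part: v**2. Cubic part: -u**3 + 2*u**2*v - u*v**2 - 2*v**3.
The quadratic part v**2 is a perfect square, so there is a single (double) tangent line v = 0, i.e. y = 3. Restricting the cubic part to that line (v = 0) leaves -u**3 ≠ 0, so f is not divisible by v and the branch is v² ≈ u**3 to lowest order — this is a cusp.
Classification: cusp.


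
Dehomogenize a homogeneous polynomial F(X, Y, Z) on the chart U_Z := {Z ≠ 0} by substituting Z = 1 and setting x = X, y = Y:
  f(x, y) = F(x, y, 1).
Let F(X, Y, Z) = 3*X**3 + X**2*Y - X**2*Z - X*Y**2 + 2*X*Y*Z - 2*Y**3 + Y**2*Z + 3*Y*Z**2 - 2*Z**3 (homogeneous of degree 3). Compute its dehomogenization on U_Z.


f(x, y) = 3*x**3 + x**2*y - x**2 - x*y**2 + 2*x*y - 2*y**3 + y**2 + 3*y - 2

On U_Z we set Z = 1. Each monomial c·X^i·Y^j·Z^k in F becomes c·x^i·y^j·1^k = c·x^i·y^j.
Substituting Z = 1: F(X, Y, 1) = 3*x**3 + x**2*y - x**2 - x*y**2 + 2*x*y - 2*y**3 + y**2 + 3*y - 2.
Note: deg(f) ≤ deg(F) = 3; strict inequality happens when F is divisible by Z (lost terms).


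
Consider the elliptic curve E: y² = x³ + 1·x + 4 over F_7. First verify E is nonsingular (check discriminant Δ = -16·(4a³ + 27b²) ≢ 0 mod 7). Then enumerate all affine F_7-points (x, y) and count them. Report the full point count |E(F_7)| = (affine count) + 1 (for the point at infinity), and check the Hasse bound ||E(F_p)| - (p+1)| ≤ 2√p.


Affine points = {(0, 2), (0, 5), (2, 0), (4, 3), (4, 4), (5, 1), (5, 6), (6, 3), (6, 4)}; affine count = 9; |E(F_7)| = 10.

Discriminant check: Δ ∝ 4a³ + 27b² = 4·1³ + 27·4² = 4·1 + 27·16 ≡ 2 (mod 7). Nonzero ⇒ E is nonsingular.
For each x ∈ F_7, compute rhs = x³ + 1·x + 4 mod 7, then count y ∈ F_7 with y² ≡ rhs.
  x = 0: rhs = 4, matching y values: 2, 5 (2 points).
  x = 1: rhs = 6, matching y values: none (0 points).
  x = 2: rhs = 0, matching y values: 0 (1 points).
  x = 3: rhs = 6, matching y values: none (0 points).
  x = 4: rhs = 2, matching y values: 3, 4 (2 points).
  x = 5: rhs = 1, matching y values: 1, 6 (2 points).
  x = 6: rhs = 2, matching y values: 3, 4 (2 points).
Total affine count: 9.
Full point count |E(F_7)| = 9 + 1 = 10.
Hasse bound: |10 − (7+1)| = |2| = 2 ≤ 2√7 ≈ 5.2915 ✓.


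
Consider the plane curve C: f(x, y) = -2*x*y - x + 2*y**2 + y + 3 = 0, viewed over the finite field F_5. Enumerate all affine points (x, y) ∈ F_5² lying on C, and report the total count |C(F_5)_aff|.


Affine F_5-points: {(1, 4), (2, 1), (2, 3), (3, 0)}; count = 4.

For each of the 25 pairs (x, y) ∈ F_5², evaluate f(x, y) mod 5. Record the zeros.
  x = 0: [0↦3, 1↦1, 2↦3, 3↦4, 4↦4]  zeros at y ∈ ∅
  x = 1: [0↦2, 1↦3, 2↦3, 3↦2, 4↦0]  zeros at y ∈ {4}
  x = 2: [0↦1, 1↦0, 2↦3, 3↦0, 4↦1]  zeros at y ∈ {1, 3}
  x = 3: [0↦0, 1↦2, 2↦3, 3↦3, 4↦2]  zeros at y ∈ {0}
  x = 4: [0↦4, 1↦4, 2↦3, 3↦1, 4↦3]  zeros at y ∈ ∅
Collecting zeros: affine points = {(1, 4), (2, 1), (2, 3), (3, 0)}.
Total count |C(F_5)_aff| = 4.


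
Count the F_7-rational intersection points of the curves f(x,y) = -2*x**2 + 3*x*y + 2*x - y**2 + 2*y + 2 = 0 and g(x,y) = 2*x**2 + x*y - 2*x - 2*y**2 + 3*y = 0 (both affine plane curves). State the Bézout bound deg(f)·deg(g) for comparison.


Common zeros: ∅; count = 0; Bézout bound = 4.

deg(f) = 2, deg(g) = 2, so Bézout bound = 4.
Scan x ∈ F_7. For each x, list the y ∈ F_7 with f(x, y) ≡ 0 and those with g(x, y) ≡ 0 (mod 7); the common zeros in that column are the intersection.
  x = 0: f ≡ 0 at y ∈ ∅; g ≡ 0 at y ∈ {0, 5}; common: ∅.
  x = 1: f ≡ 0 at y ∈ ∅; g ≡ 0 at y ∈ {0, 2}; common: ∅.
  x = 2: f ≡ 0 at y ∈ {4}; g ≡ 0 at y ∈ {1, 5}; common: ∅.
  x = 3: f ≡ 0 at y ∈ {1, 3}; g ≡ 0 at y ∈ ∅; common: ∅.
  x = 4: f ≡ 0 at y ∈ ∅; g ≡ 0 at y ∈ ∅; common: ∅.
  x = 5: f ≡ 0 at y ∈ {4, 6}; g ≡ 0 at y ∈ ∅; common: ∅.
  x = 6: f ≡ 0 at y ∈ {3}; g ≡ 0 at y ∈ {2, 6}; common: ∅.
Collecting: common zeros = ∅, so the count is 0.
Comparison with the Bézout bound: 0 ≤ 4 = deg(f)·deg(g), as expected for curves with no common component (the affine F_7-count falls short of the bound because intersections may lie at infinity, over extension fields, or carry multiplicity).


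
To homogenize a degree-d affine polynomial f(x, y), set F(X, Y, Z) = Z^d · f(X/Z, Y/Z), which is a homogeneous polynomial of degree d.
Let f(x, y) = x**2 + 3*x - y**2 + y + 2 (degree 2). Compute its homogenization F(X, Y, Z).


F(X, Y, Z) = X**2 + 3*X*Z - Y**2 + Y*Z + 2*Z**2

deg(f) = 2.
Substitute x = X/Z, y = Y/Z into f, then multiply by Z^2.
  monomial 1·x^2·y^0 ↦ 1·X^2·Y^0·Z^0.
  monomial 3·x^1·y^0 ↦ 3·X^1·Y^0·Z^1.
  monomial -1·x^0·y^2 ↦ -1·X^0·Y^2·Z^0.
  monomial 1·x^0·y^1 ↦ 1·X^0·Y^1·Z^1.
  monomial 2·x^0·y^0 ↦ 2·X^0·Y^0·Z^2.
Collecting: F(X, Y, Z) = X**2 + 3*X*Z - Y**2 + Y*Z + 2*Z**2.


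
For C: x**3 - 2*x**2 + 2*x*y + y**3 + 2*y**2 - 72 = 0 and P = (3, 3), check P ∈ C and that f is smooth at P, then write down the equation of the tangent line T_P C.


Tangent line at P: 21*x + 45*y - 198 = 0.

Step 1: f(3, 3) = 0, so P lies on C.
Step 2: partial derivatives
  f_x(x, y) = 3*x**2 - 4*x + 2*y, f_y(x, y) = 2*x + 3*y**2 + 4*y.
  f_x(P) = 21, f_y(P) = 45 (gradient nonzero, so P is smooth).
Step 3: tangent line at P: 21·(x − 3) + 45·(y − 3) = 0.
Expanding: 21*x + 45*y - 198 = 0.


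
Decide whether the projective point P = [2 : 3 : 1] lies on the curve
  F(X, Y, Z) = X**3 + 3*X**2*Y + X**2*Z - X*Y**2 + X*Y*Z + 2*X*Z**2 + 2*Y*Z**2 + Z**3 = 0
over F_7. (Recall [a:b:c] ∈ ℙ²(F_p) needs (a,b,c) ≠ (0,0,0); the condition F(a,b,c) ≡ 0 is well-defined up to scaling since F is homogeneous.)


F(2,3,1) ≡ 5 (mod 7); P is NOT on the curve.

Evaluate F(2, 3, 1) term-by-term (mod 7).
  X**3 ↦ 1·8·1·1 = 8
  3*X**2*Y ↦ 3·4·3·1 = 36
  X**2*Z ↦ 1·4·1·1 = 4
  -X*Y**2 ↦ -1·2·9·1 = -18
  X*Y*Z ↦ 1·2·3·1 = 6
  2*X*Z**2 ↦ 2·2·1·1 = 4
  2*Y*Z**2 ↦ 2·1·3·1 = 6
  Z**3 ↦ 1·1·1·1 = 1
Sum: F(2, 3, 1) = (8) + (36) + (4) + (-18) + (6) + (4) + (6) + (1) = 47.
Reducing mod 7: 47 ≡ 5 (mod 7).
Since F(a, b, c) ≡ 5 ≠ 0 (mod 7), P does NOT lie on the curve.


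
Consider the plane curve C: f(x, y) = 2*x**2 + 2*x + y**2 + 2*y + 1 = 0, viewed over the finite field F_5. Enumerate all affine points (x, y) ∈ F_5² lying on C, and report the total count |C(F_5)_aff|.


Affine F_5-points: {(0, 4), (1, 0), (1, 3), (3, 0), (3, 3), (4, 4)}; count = 6.

For each of the 25 pairs (x, y) ∈ F_5², evaluate f(x, y) mod 5. Record the zeros.
  x = 0: [0↦1, 1↦4, 2↦4, 3↦1, 4↦0]  zeros at y ∈ {4}
  x = 1: [0↦0, 1↦3, 2↦3, 3↦0, 4↦4]  zeros at y ∈ {0, 3}
  x = 2: [0↦3, 1↦1, 2↦1, 3↦3, 4↦2]  zeros at y ∈ ∅
  x = 3: [0↦0, 1↦3, 2↦3, 3↦0, 4↦4]  zeros at y ∈ {0, 3}
  x = 4: [0↦1, 1↦4, 2↦4, 3↦1, 4↦0]  zeros at y ∈ {4}
Collecting zeros: affine points = {(0, 4), (1, 0), (1, 3), (3, 0), (3, 3), (4, 4)}.
Total count |C(F_5)_aff| = 6.


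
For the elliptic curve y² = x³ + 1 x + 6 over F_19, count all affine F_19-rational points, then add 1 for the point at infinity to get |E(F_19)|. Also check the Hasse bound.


Affine points = {(0, 5), (0, 14), (2, 4), (2, 15), (3, 6), (3, 13), (4, 6), (4, 13), (6, 0), (10, 3), (10, 16), (12, 6), (12, 13), (14, 3), (14, 16), (18, 2), (18, 17)}; affine count = 17; |E(F_19)| = 18.

Discriminant check: Δ ∝ 4a³ + 27b² = 4·1³ + 27·6² = 4·1 + 27·36 ≡ 7 (mod 19). Nonzero ⇒ E is nonsingular.
For each x ∈ F_19, compute rhs = x³ + 1·x + 6 mod 19, then count y ∈ F_19 with y² ≡ rhs.
  x = 0: rhs = 6, matching y values: 5, 14 (2 points).
  x = 1: rhs = 8, matching y values: none (0 points).
  x = 2: rhs = 16, matching y values: 4, 15 (2 points).
  x = 3: rhs = 17, matching y values: 6, 13 (2 points).
  x = 4: rhs = 17, matching y values: 6, 13 (2 points).
  x = 5: rhs = 3, matching y values: none (0 points).
  x = 6: rhs = 0, matching y values: 0 (1 points).
  x = 7: rhs = 14, matching y values: none (0 points).
  x = 8: rhs = 13, matching y values: none (0 points).
  x = 9: rhs = 3, matching y values: none (0 points).
  x = 10: rhs = 9, matching y values: 3, 16 (2 points).
  x = 11: rhs = 18, matching y values: none (0 points).
  x = 12: rhs = 17, matching y values: 6, 13 (2 points).
  x = 13: rhs = 12, matching y values: none (0 points).
  x = 14: rhs = 9, matching y values: 3, 16 (2 points).
  x = 15: rhs = 14, matching y values: none (0 points).
  x = 16: rhs = 14, matching y values: none (0 points).
  x = 17: rhs = 15, matching y values: none (0 points).
  x = 18: rhs = 4, matching y values: 2, 17 (2 points).
Total affine count: 17.
Full point count |E(F_19)| = 17 + 1 = 18.
Hasse bound: |18 − (19+1)| = |-2| = 2 ≤ 2√19 ≈ 8.7178 ✓.


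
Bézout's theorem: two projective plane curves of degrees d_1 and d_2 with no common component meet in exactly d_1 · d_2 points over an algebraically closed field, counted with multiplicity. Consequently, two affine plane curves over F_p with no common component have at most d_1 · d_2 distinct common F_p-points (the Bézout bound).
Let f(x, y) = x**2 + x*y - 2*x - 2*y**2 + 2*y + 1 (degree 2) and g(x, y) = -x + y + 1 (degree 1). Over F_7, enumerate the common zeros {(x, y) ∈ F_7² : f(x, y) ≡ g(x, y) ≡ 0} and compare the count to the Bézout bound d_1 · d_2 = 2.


Common zeros: {(1, 0)}; count = 1; Bézout bound = 2.

deg(f) = 2, deg(g) = 1, so Bézout bound = 2.
Scan x ∈ F_7. For each x, list the y ∈ F_7 with f(x, y) ≡ 0 and those with g(x, y) ≡ 0 (mod 7); the common zeros in that column are the intersection.
  x = 0: f ≡ 0 at y ∈ ∅; g ≡ 0 at y ∈ {6}; common: ∅.
  x = 1: f ≡ 0 at y ∈ {0, 5}; g ≡ 0 at y ∈ {0}; common: {0}.
  x = 2: f ≡ 0 at y ∈ ∅; g ≡ 0 at y ∈ {1}; common: ∅.
  x = 3: f ≡ 0 at y ∈ {1, 5}; g ≡ 0 at y ∈ {2}; common: ∅.
  x = 4: f ≡ 0 at y ∈ ∅; g ≡ 0 at y ∈ {3}; common: ∅.
  x = 5: f ≡ 0 at y ∈ {1, 6}; g ≡ 0 at y ∈ {4}; common: ∅.
  x = 6: f ≡ 0 at y ∈ ∅; g ≡ 0 at y ∈ {5}; common: ∅.
Collecting: common zeros = {(1, 0)}, so the count is 1.
Comparison with the Bézout bound: 1 ≤ 2 = deg(f)·deg(g), as expected for curves with no common component (the affine F_7-count falls short of the bound because intersections may lie at infinity, over extension fields, or carry multiplicity).


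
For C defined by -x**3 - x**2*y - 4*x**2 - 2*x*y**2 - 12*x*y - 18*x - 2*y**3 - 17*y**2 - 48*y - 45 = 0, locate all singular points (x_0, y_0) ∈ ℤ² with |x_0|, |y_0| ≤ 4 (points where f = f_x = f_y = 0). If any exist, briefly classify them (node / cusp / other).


Singular points: {(0, -3)}; classification: node.

Compute partial derivatives:
  f_x = -3*x**2 - 2*x*y - 8*x - 2*y**2 - 12*y - 18.
  f_y = -x**2 - 4*x*y - 12*x - 6*y**2 - 34*y - 48.
Scan x_0 ∈ {−4, ..., 4}. For each x_0, f_y(x_0, y) is a polynomial in y; find its integer roots y ∈ {−4, ..., 4}, then test f_x and f at those candidates.
  x = -4: f_y(-4, y) = -6*y**2 - 18*y - 16; no integer root y with |y| ≤ 4.
  x = -3: f_y(-3, y) = -6*y**2 - 22*y - 21; no integer root y with |y| ≤ 4.
  x = -2: f_y(-2, y) = -6*y**2 - 26*y - 28; vanishes at y ∈ {-2}. (-2, -2): f_x = -6 ≠ 0.
  x = -1: f_y(-1, y) = -6*y**2 - 30*y - 37; no integer root y with |y| ≤ 4.
  x = 0: f_y(0, y) = -6*y**2 - 34*y - 48; vanishes at y ∈ {-3}. (0, -3): f_x = 0, f = 0 — SINGULAR.
  x = 1: f_y(1, y) = -6*y**2 - 38*y - 61; no integer root y with |y| ≤ 4.
  x = 2: f_y(2, y) = -6*y**2 - 42*y - 76; no integer root y with |y| ≤ 4.
  x = 3: f_y(3, y) = -6*y**2 - 46*y - 93; no integer root y with |y| ≤ 4.
  x = 4: f_y(4, y) = -6*y**2 - 50*y - 112; no integer root y with |y| ≤ 4.
Only singular point on the grid: (0, -3).
Classify: substitute x = 0 + u, y = -3 + v and expand: f = -u**3 - u**2*v - u**2 - 2*u*v**2 - 2*v**3 + v**2.
No constant or linear terms (consistent with a singular point). Quadratic part: -u**2 + v**2. Cubic part: -u**3 - u**2*v - 2*u*v**2 - 2*v**3.
The quadratic part v**2 - u**2 = (v − u)(v + u) splits into two distinct linear factors, so there are two distinct tangent lines y − -3 = ±(x − 0) — this is a node (ordinary double point).
Classification: node.


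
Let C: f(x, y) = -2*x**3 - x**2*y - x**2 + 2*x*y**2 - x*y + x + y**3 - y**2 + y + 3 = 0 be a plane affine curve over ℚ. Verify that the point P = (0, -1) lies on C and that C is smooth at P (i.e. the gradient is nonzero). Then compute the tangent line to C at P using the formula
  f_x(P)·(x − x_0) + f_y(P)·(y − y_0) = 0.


Tangent line at P: 4*x + 6*y + 6 = 0.

Step 1: f(0, -1) = 0, so P lies on C.
Step 2: partial derivatives
  f_x(x, y) = -6*x**2 - 2*x*y - 2*x + 2*y**2 - y + 1, f_y(x, y) = -x**2 + 4*x*y - x + 3*y**2 - 2*y + 1.
  f_x(P) = 4, f_y(P) = 6 (gradient nonzero, so P is smooth).
Step 3: tangent line at P: 4·(x − 0) + 6·(y − -1) = 0.
Expanding: 4*x + 6*y + 6 = 0.


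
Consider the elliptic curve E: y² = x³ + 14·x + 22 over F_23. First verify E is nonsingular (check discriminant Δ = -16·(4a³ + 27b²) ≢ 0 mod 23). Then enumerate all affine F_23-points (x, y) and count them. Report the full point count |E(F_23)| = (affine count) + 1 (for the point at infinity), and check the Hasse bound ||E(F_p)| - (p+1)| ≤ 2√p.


Affine points = {(2, 9), (2, 14), (4, 2), (4, 21), (6, 0), (7, 7), (7, 16), (8, 5), (8, 18), (9, 7), (9, 16), (10, 9), (10, 14), (11, 9), (11, 14), (12, 3), (12, 20), (13, 3), (13, 20), (14, 8), (14, 15), (16, 8), (16, 15), (21, 3), (21, 20)}; affine count = 25; |E(F_23)| = 26.

Discriminant check: Δ ∝ 4a³ + 27b² = 4·14³ + 27·22² = 4·2744 + 27·484 ≡ 9 (mod 23). Nonzero ⇒ E is nonsingular.
For each x ∈ F_23, compute rhs = x³ + 14·x + 22 mod 23, then count y ∈ F_23 with y² ≡ rhs.
  x = 0: rhs = 22, matching y values: none (0 points).
  x = 1: rhs = 14, matching y values: none (0 points).
  x = 2: rhs = 12, matching y values: 9, 14 (2 points).
  x = 3: rhs = 22, matching y values: none (0 points).
  x = 4: rhs = 4, matching y values: 2, 21 (2 points).
  x = 5: rhs = 10, matching y values: none (0 points).
  x = 6: rhs = 0, matching y values: 0 (1 points).
  x = 7: rhs = 3, matching y values: 7, 16 (2 points).
  x = 8: rhs = 2, matching y values: 5, 18 (2 points).
  x = 9: rhs = 3, matching y values: 7, 16 (2 points).
  x = 10: rhs = 12, matching y values: 9, 14 (2 points).
  x = 11: rhs = 12, matching y values: 9, 14 (2 points).
  x = 12: rhs = 9, matching y values: 3, 20 (2 points).
  x = 13: rhs = 9, matching y values: 3, 20 (2 points).
  x = 14: rhs = 18, matching y values: 8, 15 (2 points).
  x = 15: rhs = 19, matching y values: none (0 points).
  x = 16: rhs = 18, matching y values: 8, 15 (2 points).
  x = 17: rhs = 21, matching y values: none (0 points).
  x = 18: rhs = 11, matching y values: none (0 points).
  x = 19: rhs = 17, matching y values: none (0 points).
  x = 20: rhs = 22, matching y values: none (0 points).
  x = 21: rhs = 9, matching y values: 3, 20 (2 points).
  x = 22: rhs = 7, matching y values: none (0 points).
Total affine count: 25.
Full point count |E(F_23)| = 25 + 1 = 26.
Hasse bound: |26 − (23+1)| = |2| = 2 ≤ 2√23 ≈ 9.5917 ✓.


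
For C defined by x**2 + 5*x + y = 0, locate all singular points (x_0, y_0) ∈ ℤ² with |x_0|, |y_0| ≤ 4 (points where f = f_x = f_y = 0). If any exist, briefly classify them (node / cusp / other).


No singular points in the scanned grid; C is smooth there.

Compute partial derivatives:
  f_x = 2*x + 5.
  f_y = 1.
f_y = 1 is a nonzero constant, so f_y never vanishes: no point (x, y) can satisfy f = f_x = f_y = 0. In particular no (x, y) ∈ {−4, ..., 4}² is singular; the curve is smooth.


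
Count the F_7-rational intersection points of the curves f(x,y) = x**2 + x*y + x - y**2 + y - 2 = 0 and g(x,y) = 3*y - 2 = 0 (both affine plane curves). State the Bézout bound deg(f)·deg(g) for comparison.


Common zeros: ∅; count = 0; Bézout bound = 2.

deg(f) = 2, deg(g) = 1, so Bézout bound = 2.
Scan x ∈ F_7. For each x, list the y ∈ F_7 with f(x, y) ≡ 0 and those with g(x, y) ≡ 0 (mod 7); the common zeros in that column are the intersection.
  x = 0: f ≡ 0 at y ∈ {4}; g ≡ 0 at y ∈ {3}; common: ∅.
  x = 1: f ≡ 0 at y ∈ {0, 2}; g ≡ 0 at y ∈ {3}; common: ∅.
  x = 2: f ≡ 0 at y ∈ {4, 6}; g ≡ 0 at y ∈ {3}; common: ∅.
  x = 3: f ≡ 0 at y ∈ {2}; g ≡ 0 at y ∈ {3}; common: ∅.
  x = 4: f ≡ 0 at y ∈ ∅; g ≡ 0 at y ∈ {3}; common: ∅.
  x = 5: f ≡ 0 at y ∈ {0, 6}; g ≡ 0 at y ∈ {3}; common: ∅.
  x = 6: f ≡ 0 at y ∈ ∅; g ≡ 0 at y ∈ {3}; common: ∅.
Collecting: common zeros = ∅, so the count is 0.
Comparison with the Bézout bound: 0 ≤ 2 = deg(f)·deg(g), as expected for curves with no common component (the affine F_7-count falls short of the bound because intersections may lie at infinity, over extension fields, or carry multiplicity).


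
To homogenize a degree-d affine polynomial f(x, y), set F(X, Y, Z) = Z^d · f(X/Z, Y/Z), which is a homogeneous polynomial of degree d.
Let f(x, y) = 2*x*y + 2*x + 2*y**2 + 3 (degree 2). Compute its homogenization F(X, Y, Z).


F(X, Y, Z) = 2*X*Y + 2*X*Z + 2*Y**2 + 3*Z**2

deg(f) = 2.
Substitute x = X/Z, y = Y/Z into f, then multiply by Z^2.
  monomial 2·x^1·y^1 ↦ 2·X^1·Y^1·Z^0.
  monomial 2·x^1·y^0 ↦ 2·X^1·Y^0·Z^1.
  monomial 2·x^0·y^2 ↦ 2·X^0·Y^2·Z^0.
  monomial 3·x^0·y^0 ↦ 3·X^0·Y^0·Z^2.
Collecting: F(X, Y, Z) = 2*X*Y + 2*X*Z + 2*Y**2 + 3*Z**2.


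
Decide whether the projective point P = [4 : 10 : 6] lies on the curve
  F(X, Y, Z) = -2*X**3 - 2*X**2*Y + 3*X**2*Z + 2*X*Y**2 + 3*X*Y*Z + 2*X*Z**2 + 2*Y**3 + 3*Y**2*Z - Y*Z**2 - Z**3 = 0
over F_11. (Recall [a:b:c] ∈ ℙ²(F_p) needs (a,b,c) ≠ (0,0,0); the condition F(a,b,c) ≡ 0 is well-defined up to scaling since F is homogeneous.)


F(4,10,6) ≡ 10 (mod 11); P is NOT on the curve.

Evaluate F(4, 10, 6) term-by-term (mod 11).
  -2*X**3 ↦ -2·64·1·1 = -128
  -2*X**2*Y ↦ -2·16·10·1 = -320
  3*X**2*Z ↦ 3·16·1·6 = 288
  2*X*Y**2 ↦ 2·4·100·1 = 800
  3*X*Y*Z ↦ 3·4·10·6 = 720
  2*X*Z**2 ↦ 2·4·1·36 = 288
  2*Y**3 ↦ 2·1·1000·1 = 2000
  3*Y**2*Z ↦ 3·1·100·6 = 1800
  -Y*Z**2 ↦ -1·1·10·36 = -360
  -Z**3 ↦ -1·1·1·216 = -216
Sum: F(4, 10, 6) = (-128) + (-320) + (288) + (800) + (720) + (288) + (2000) + (1800) + (-360) + (-216) = 4872.
Reducing mod 11: 4872 ≡ 10 (mod 11).
Since F(a, b, c) ≡ 10 ≠ 0 (mod 11), P does NOT lie on the curve.


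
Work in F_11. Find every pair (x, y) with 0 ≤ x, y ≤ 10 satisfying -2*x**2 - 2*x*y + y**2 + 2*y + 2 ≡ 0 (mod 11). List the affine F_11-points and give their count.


Affine F_11-points: {(1, 0), (3, 5), (3, 10), (5, 1), (5, 7), (7, 6), (9, 6), (9, 10), (10, 0), (10, 7)}; count = 10.

For each of the 121 pairs (x, y) ∈ F_11², evaluate f(x, y) mod 11. Record the zeros.
  x = 0: [0↦2, 1↦5, 2↦10, 3↦6, 4↦4, 5↦4, 6↦6, 7↦10, 8↦5, 9↦2, 10↦1]  zeros at y ∈ ∅
  x = 1: [0↦0, 1↦1, 2↦4, 3↦9, 4↦5, 5↦3, 6↦3, 7↦5, 8↦9, 9↦4, 10↦1]  zeros at y ∈ {0}
  x = 2: [0↦5, 1↦4, 2↦5, 3↦8, 4↦2, 5↦9, 6↦7, 7↦7, 8↦9, 9↦2, 10↦8]  zeros at y ∈ ∅
  x = 3: [0↦6, 1↦3, 2↦2, 3↦3, 4↦6, 5↦0, 6↦7, 7↦5, 8↦5, 9↦7, 10↦0]  zeros at y ∈ {5, 10}
  x = 4: [0↦3, 1↦9, 2↦6, 3↦5, 4↦6, 5↦9, 6↦3, 7↦10, 8↦8, 9↦8, 10↦10]  zeros at y ∈ ∅
  x = 5: [0↦7, 1↦0, 2↦6, 3↦3, 4↦2, 5↦3, 6↦6, 7↦0, 8↦7, 9↦5, 10↦5]  zeros at y ∈ {1, 7}
  x = 6: [0↦7, 1↦9, 2↦2, 3↦8, 4↦5, 5↦4, 6↦5, 7↦8, 8↦2, 9↦9, 10↦7]  zeros at y ∈ ∅
  x = 7: [0↦3, 1↦3, 2↦5, 3↦9, 4↦4, 5↦1, 6↦0, 7↦1, 8↦4, 9↦9, 10↦5]  zeros at y ∈ {6}
  x = 8: [0↦6, 1↦4, 2↦4, 3↦6, 4↦10, 5↦5, 6↦2, 7↦1, 8↦2, 9↦5, 10↦10]  zeros at y ∈ ∅
  x = 9: [0↦5, 1↦1, 2↦10, 3↦10, 4↦1, 5↦5, 6↦0, 7↦8, 8↦7, 9↦8, 10↦0]  zeros at y ∈ {6, 10}
  x = 10: [0↦0, 1↦5, 2↦1, 3↦10, 4↦10, 5↦1, 6↦5, 7↦0, 8↦8, 9↦7, 10↦8]  zeros at y ∈ {0, 7}
Collecting zeros: affine points = {(1, 0), (3, 5), (3, 10), (5, 1), (5, 7), (7, 6), (9, 6), (9, 10), (10, 0), (10, 7)}.
Total count |C(F_11)_aff| = 10.


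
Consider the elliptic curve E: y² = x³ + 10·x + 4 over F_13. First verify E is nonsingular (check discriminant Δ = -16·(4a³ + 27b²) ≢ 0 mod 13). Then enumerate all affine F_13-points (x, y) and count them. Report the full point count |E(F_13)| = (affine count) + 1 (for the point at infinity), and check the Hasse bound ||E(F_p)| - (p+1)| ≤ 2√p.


Affine points = {(0, 2), (0, 11), (3, 3), (3, 10), (4, 2), (4, 11), (5, 6), (5, 7), (7, 1), (7, 12), (9, 2), (9, 11), (10, 5), (10, 8)}; affine count = 14; |E(F_13)| = 15.

Discriminant check: Δ ∝ 4a³ + 27b² = 4·10³ + 27·4² = 4·1000 + 27·16 ≡ 12 (mod 13). Nonzero ⇒ E is nonsingular.
For each x ∈ F_13, compute rhs = x³ + 10·x + 4 mod 13, then count y ∈ F_13 with y² ≡ rhs.
  x = 0: rhs = 4, matching y values: 2, 11 (2 points).
  x = 1: rhs = 2, matching y values: none (0 points).
  x = 2: rhs = 6, matching y values: none (0 points).
  x = 3: rhs = 9, matching y values: 3, 10 (2 points).
  x = 4: rhs = 4, matching y values: 2, 11 (2 points).
  x = 5: rhs = 10, matching y values: 6, 7 (2 points).
  x = 6: rhs = 7, matching y values: none (0 points).
  x = 7: rhs = 1, matching y values: 1, 12 (2 points).
  x = 8: rhs = 11, matching y values: none (0 points).
  x = 9: rhs = 4, matching y values: 2, 11 (2 points).
  x = 10: rhs = 12, matching y values: 5, 8 (2 points).
  x = 11: rhs = 2, matching y values: none (0 points).
  x = 12: rhs = 6, matching y values: none (0 points).
Total affine count: 14.
Full point count |E(F_13)| = 14 + 1 = 15.
Hasse bound: |15 − (13+1)| = |1| = 1 ≤ 2√13 ≈ 7.2111 ✓.


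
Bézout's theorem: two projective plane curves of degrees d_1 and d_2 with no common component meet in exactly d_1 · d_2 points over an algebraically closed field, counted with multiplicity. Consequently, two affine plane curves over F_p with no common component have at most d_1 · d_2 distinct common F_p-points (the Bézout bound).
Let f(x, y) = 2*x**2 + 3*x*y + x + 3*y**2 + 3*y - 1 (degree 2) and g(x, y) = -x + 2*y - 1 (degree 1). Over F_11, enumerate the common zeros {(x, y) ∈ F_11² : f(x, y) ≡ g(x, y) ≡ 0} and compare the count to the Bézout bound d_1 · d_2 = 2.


Common zeros: {(1, 1), (10, 0)}; count = 2; Bézout bound = 2.

deg(f) = 2, deg(g) = 1, so Bézout bound = 2.
Scan x ∈ F_11. For each x, list the y ∈ F_11 with f(x, y) ≡ 0 and those with g(x, y) ≡ 0 (mod 11); the common zeros in that column are the intersection.
  x = 0: f ≡ 0 at y ∈ ∅; g ≡ 0 at y ∈ {6}; common: ∅.
  x = 1: f ≡ 0 at y ∈ {1, 8}; g ≡ 0 at y ∈ {1}; common: {1}.
  x = 2: f ≡ 0 at y ∈ ∅; g ≡ 0 at y ∈ {7}; common: ∅.
  x = 3: f ≡ 0 at y ∈ {8, 10}; g ≡ 0 at y ∈ {2}; common: ∅.
  x = 4: f ≡ 0 at y ∈ {2, 4}; g ≡ 0 at y ∈ {8}; common: ∅.
  x = 5: f ≡ 0 at y ∈ ∅; g ≡ 0 at y ∈ {3}; common: ∅.
  x = 6: f ≡ 0 at y ∈ {0, 4}; g ≡ 0 at y ∈ {9}; common: ∅.
  x = 7: f ≡ 0 at y ∈ ∅; g ≡ 0 at y ∈ {4}; common: ∅.
  x = 8: f ≡ 0 at y ∈ {1}; g ≡ 0 at y ∈ {10}; common: ∅.
  x = 9: f ≡ 0 at y ∈ {2, 10}; g ≡ 0 at y ∈ {5}; common: ∅.
  x = 10: f ≡ 0 at y ∈ {0}; g ≡ 0 at y ∈ {0}; common: {0}.
Collecting: common zeros = {(1, 1), (10, 0)}, so the count is 2.
Comparison with the Bézout bound: 2 ≤ 2 = deg(f)·deg(g), as expected for curves with no common component (the bound is attained).


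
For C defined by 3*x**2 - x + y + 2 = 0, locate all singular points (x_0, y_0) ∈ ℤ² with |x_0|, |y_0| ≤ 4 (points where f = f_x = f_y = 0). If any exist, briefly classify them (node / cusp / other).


No singular points in the scanned grid; C is smooth there.

Compute partial derivatives:
  f_x = 6*x - 1.
  f_y = 1.
f_y = 1 is a nonzero constant, so f_y never vanishes: no point (x, y) can satisfy f = f_x = f_y = 0. In particular no (x, y) ∈ {−4, ..., 4}² is singular; the curve is smooth.


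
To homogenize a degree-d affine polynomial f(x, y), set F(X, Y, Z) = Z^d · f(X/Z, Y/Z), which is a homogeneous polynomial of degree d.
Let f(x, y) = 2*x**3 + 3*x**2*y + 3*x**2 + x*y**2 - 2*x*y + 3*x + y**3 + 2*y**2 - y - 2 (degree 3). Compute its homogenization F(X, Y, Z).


F(X, Y, Z) = 2*X**3 + 3*X**2*Y + 3*X**2*Z + X*Y**2 - 2*X*Y*Z + 3*X*Z**2 + Y**3 + 2*Y**2*Z - Y*Z**2 - 2*Z**3

deg(f) = 3.
Substitute x = X/Z, y = Y/Z into f, then multiply by Z^3.
  monomial 2·x^3·y^0 ↦ 2·X^3·Y^0·Z^0.
  monomial 3·x^2·y^1 ↦ 3·X^2·Y^1·Z^0.
  monomial 3·x^2·y^0 ↦ 3·X^2·Y^0·Z^1.
  monomial 1·x^1·y^2 ↦ 1·X^1·Y^2·Z^0.
  monomial -2·x^1·y^1 ↦ -2·X^1·Y^1·Z^1.
  monomial 3·x^1·y^0 ↦ 3·X^1·Y^0·Z^2.
  monomial 1·x^0·y^3 ↦ 1·X^0·Y^3·Z^0.
  monomial 2·x^0·y^2 ↦ 2·X^0·Y^2·Z^1.
  monomial -1·x^0·y^1 ↦ -1·X^0·Y^1·Z^2.
  monomial -2·x^0·y^0 ↦ -2·X^0·Y^0·Z^3.
Collecting: F(X, Y, Z) = 2*X**3 + 3*X**2*Y + 3*X**2*Z + X*Y**2 - 2*X*Y*Z + 3*X*Z**2 + Y**3 + 2*Y**2*Z - Y*Z**2 - 2*Z**3.


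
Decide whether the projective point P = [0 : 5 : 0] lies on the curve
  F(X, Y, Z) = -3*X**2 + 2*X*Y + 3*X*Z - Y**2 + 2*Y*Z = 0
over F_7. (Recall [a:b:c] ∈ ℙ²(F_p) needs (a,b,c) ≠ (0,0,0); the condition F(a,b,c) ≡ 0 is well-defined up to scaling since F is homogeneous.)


F(0,5,0) ≡ 3 (mod 7); P is NOT on the curve.

Evaluate F(0, 5, 0) term-by-term (mod 7).
  -3*X**2 ↦ -3·0·1·1 = 0
  2*X*Y ↦ 2·0·5·1 = 0
  3*X*Z ↦ 3·0·1·0 = 0
  -Y**2 ↦ -1·1·25·1 = -25
  2*Y*Z ↦ 2·1·5·0 = 0
Sum: F(0, 5, 0) = (0) + (0) + (0) + (-25) + (0) = -25.
Reducing mod 7: -25 ≡ 3 (mod 7).
Since F(a, b, c) ≡ 3 ≠ 0 (mod 7), P does NOT lie on the curve.


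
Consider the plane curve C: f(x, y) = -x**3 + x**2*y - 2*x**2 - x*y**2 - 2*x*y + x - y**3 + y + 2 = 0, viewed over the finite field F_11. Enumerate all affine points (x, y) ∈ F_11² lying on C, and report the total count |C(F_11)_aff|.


Affine F_11-points: {(0, 3), (1, 0), (1, 10), (3, 5), (4, 6), (6, 3), (7, 2), (8, 2), (9, 0), (10, 0)}; count = 10.

For each of the 121 pairs (x, y) ∈ F_11², evaluate f(x, y) mod 11. Record the zeros.
  x = 0: [0↦2, 1↦2, 2↦7, 3↦0, 4↦8, 5↦3, 6↦1, 7↦7, 8↦4, 9↦8, 10↦2]  zeros at y ∈ {3}
  x = 1: [0↦0, 1↦9, 2↦10, 3↦8, 4↦8, 5↦4, 6↦1, 7↦4, 8↦7, 9↦4, 10↦0]  zeros at y ∈ {0, 10}
  x = 2: [0↦10, 1↦8, 2↦7, 3↦1, 4↦6, 5↦5, 6↦3, 7↦5, 8↦5, 9↦8, 10↦8]  zeros at y ∈ ∅
  x = 3: [0↦4, 1↦4, 2↦3, 3↦6, 4↦7, 5↦0, 6↦1, 7↦4, 8↦3, 9↦3, 10↦9]  zeros at y ∈ {5}
  x = 4: [0↦9, 1↦2, 2↦3, 3↦6, 4↦5, 5↦5, 6↦0, 7↦6, 8↦6, 9↦5, 10↦8]  zeros at y ∈ {6}
  x = 5: [0↦8, 1↦7, 2↦1, 3↦6, 4↦5, 5↦3, 6↦5, 7↦5, 8↦8, 9↦8, 10↦10]  zeros at y ∈ ∅
  x = 6: [0↦6, 1↦2, 2↦2, 3↦0, 4↦1, 5↦10, 6↦10, 7↦6, 8↦3, 9↦6, 10↦9]  zeros at y ∈ {3}
  x = 7: [0↦8, 1↦3, 2↦0, 3↦4, 4↦9, 5↦9, 6↦9, 7↦3, 8↦7, 9↦4, 10↦10]  zeros at y ∈ {2}
  x = 8: [0↦8, 1↦4, 2↦0, 3↦1, 4↦1, 5↦5, 6↦7, 7↦1, 8↦3, 9↦7, 10↦7]  zeros at y ∈ {2}
  x = 9: [0↦0, 1↦10, 2↦7, 3↦7, 4↦4, 5↦3, 6↦9, 7↦5, 8↦7, 9↦9, 10↦5]  zeros at y ∈ {0}
  x = 10: [0↦0, 1↦4, 2↦4, 3↦5, 4↦1, 5↦8, 6↦9, 7↦9, 8↦2, 9↦4, 10↦9]  zeros at y ∈ {0}
Collecting zeros: affine points = {(0, 3), (1, 0), (1, 10), (3, 5), (4, 6), (6, 3), (7, 2), (8, 2), (9, 0), (10, 0)}.
Total count |C(F_11)_aff| = 10.


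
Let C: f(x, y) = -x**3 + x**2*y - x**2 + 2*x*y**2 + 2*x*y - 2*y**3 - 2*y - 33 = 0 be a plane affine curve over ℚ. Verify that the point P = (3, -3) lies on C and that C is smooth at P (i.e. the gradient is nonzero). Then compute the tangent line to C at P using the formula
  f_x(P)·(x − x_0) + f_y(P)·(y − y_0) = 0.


Tangent line at P: -39*x - 77*y - 114 = 0.

Step 1: f(3, -3) = 0, so P lies on C.
Step 2: partial derivatives
  f_x(x, y) = -3*x**2 + 2*x*y - 2*x + 2*y**2 + 2*y, f_y(x, y) = x**2 + 4*x*y + 2*x - 6*y**2 - 2.
  f_x(P) = -39, f_y(P) = -77 (gradient nonzero, so P is smooth).
Step 3: tangent line at P: -39·(x − 3) + -77·(y − -3) = 0.
Expanding: -39*x - 77*y - 114 = 0.


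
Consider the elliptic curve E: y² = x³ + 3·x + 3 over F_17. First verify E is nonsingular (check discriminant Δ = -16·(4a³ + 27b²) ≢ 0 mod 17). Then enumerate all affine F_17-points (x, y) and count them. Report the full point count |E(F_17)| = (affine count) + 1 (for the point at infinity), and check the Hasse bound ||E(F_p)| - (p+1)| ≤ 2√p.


Affine points = {(2, 0), (6, 4), (6, 13), (10, 8), (10, 9), (12, 4), (12, 13), (14, 1), (14, 16), (16, 4), (16, 13)}; affine count = 11; |E(F_17)| = 12.

Discriminant check: Δ ∝ 4a³ + 27b² = 4·3³ + 27·3² = 4·27 + 27·9 ≡ 11 (mod 17). Nonzero ⇒ E is nonsingular.
For each x ∈ F_17, compute rhs = x³ + 3·x + 3 mod 17, then count y ∈ F_17 with y² ≡ rhs.
  x = 0: rhs = 3, matching y values: none (0 points).
  x = 1: rhs = 7, matching y values: none (0 points).
  x = 2: rhs = 0, matching y values: 0 (1 points).
  x = 3: rhs = 5, matching y values: none (0 points).
  x = 4: rhs = 11, matching y values: none (0 points).
  x = 5: rhs = 7, matching y values: none (0 points).
  x = 6: rhs = 16, matching y values: 4, 13 (2 points).
  x = 7: rhs = 10, matching y values: none (0 points).
  x = 8: rhs = 12, matching y values: none (0 points).
  x = 9: rhs = 11, matching y values: none (0 points).
  x = 10: rhs = 13, matching y values: 8, 9 (2 points).
  x = 11: rhs = 7, matching y values: none (0 points).
  x = 12: rhs = 16, matching y values: 4, 13 (2 points).
  x = 13: rhs = 12, matching y values: none (0 points).
  x = 14: rhs = 1, matching y values: 1, 16 (2 points).
  x = 15: rhs = 6, matching y values: none (0 points).
  x = 16: rhs = 16, matching y values: 4, 13 (2 points).
Total affine count: 11.
Full point count |E(F_17)| = 11 + 1 = 12.
Hasse bound: |12 − (17+1)| = |-6| = 6 ≤ 2√17 ≈ 8.2462 ✓.


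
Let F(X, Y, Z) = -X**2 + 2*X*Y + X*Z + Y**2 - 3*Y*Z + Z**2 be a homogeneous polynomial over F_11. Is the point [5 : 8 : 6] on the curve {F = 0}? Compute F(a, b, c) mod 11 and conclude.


F(5,8,6) ≡ 8 (mod 11); P is NOT on the curve.

Evaluate F(5, 8, 6) term-by-term (mod 11).
  -X**2 ↦ -1·25·1·1 = -25
  2*X*Y ↦ 2·5·8·1 = 80
  X*Z ↦ 1·5·1·6 = 30
  Y**2 ↦ 1·1·64·1 = 64
  -3*Y*Z ↦ -3·1·8·6 = -144
  Z**2 ↦ 1·1·1·36 = 36
Sum: F(5, 8, 6) = (-25) + (80) + (30) + (64) + (-144) + (36) = 41.
Reducing mod 11: 41 ≡ 8 (mod 11).
Since F(a, b, c) ≡ 8 ≠ 0 (mod 11), P does NOT lie on the curve.


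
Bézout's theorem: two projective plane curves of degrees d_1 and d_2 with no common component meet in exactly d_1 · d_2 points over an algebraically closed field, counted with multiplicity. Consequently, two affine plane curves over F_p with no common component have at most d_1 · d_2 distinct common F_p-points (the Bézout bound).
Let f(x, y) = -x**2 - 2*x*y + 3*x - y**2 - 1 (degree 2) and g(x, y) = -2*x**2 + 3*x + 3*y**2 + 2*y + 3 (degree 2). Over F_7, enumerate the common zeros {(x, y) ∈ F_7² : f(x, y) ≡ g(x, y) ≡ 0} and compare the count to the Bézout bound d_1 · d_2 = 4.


Common zeros: ∅; count = 0; Bézout bound = 4.

deg(f) = 2, deg(g) = 2, so Bézout bound = 4.
Scan x ∈ F_7. For each x, list the y ∈ F_7 with f(x, y) ≡ 0 and those with g(x, y) ≡ 0 (mod 7); the common zeros in that column are the intersection.
  x = 0: f ≡ 0 at y ∈ ∅; g ≡ 0 at y ∈ ∅; common: ∅.
  x = 1: f ≡ 0 at y ∈ {2, 3}; g ≡ 0 at y ∈ ∅; common: ∅.
  x = 2: f ≡ 0 at y ∈ ∅; g ≡ 0 at y ∈ ∅; common: ∅.
  x = 3: f ≡ 0 at y ∈ {3, 5}; g ≡ 0 at y ∈ ∅; common: ∅.
  x = 4: f ≡ 0 at y ∈ {1, 5}; g ≡ 0 at y ∈ ∅; common: ∅.
  x = 5: f ≡ 0 at y ∈ {2}; g ≡ 0 at y ∈ ∅; common: ∅.
  x = 6: f ≡ 0 at y ∈ ∅; g ≡ 0 at y ∈ {2}; common: ∅.
Collecting: common zeros = ∅, so the count is 0.
Comparison with the Bézout bound: 0 ≤ 4 = deg(f)·deg(g), as expected for curves with no common component (the affine F_7-count falls short of the bound because intersections may lie at infinity, over extension fields, or carry multiplicity).


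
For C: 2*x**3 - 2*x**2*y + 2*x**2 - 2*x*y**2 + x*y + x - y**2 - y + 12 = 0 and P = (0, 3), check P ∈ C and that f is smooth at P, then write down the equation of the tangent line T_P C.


Tangent line at P: -14*x - 7*y + 21 = 0.

Step 1: f(0, 3) = 0, so P lies on C.
Step 2: partial derivatives
  f_x(x, y) = 6*x**2 - 4*x*y + 4*x - 2*y**2 + y + 1, f_y(x, y) = -2*x**2 - 4*x*y + x - 2*y - 1.
  f_x(P) = -14, f_y(P) = -7 (gradient nonzero, so P is smooth).
Step 3: tangent line at P: -14·(x − 0) + -7·(y − 3) = 0.
Expanding: -14*x - 7*y + 21 = 0.


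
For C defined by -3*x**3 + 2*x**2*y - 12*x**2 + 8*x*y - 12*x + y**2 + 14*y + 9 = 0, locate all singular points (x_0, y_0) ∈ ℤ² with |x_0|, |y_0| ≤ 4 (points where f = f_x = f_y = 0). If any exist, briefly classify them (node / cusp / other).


Singular points: {(-2, -3)}; classification: cusp.

Compute partial derivatives:
  f_x = -9*x**2 + 4*x*y - 24*x + 8*y - 12.
  f_y = 2*x**2 + 8*x + 2*y + 14.
Scan x_0 ∈ {−4, ..., 4}. For each x_0, f_y(x_0, y) is a polynomial in y; find its integer roots y ∈ {−4, ..., 4}, then test f_x and f at those candidates.
  x = -4: f_y(-4, y) = 2*y + 14; no integer root y with |y| ≤ 4.
  x = -3: f_y(-3, y) = 2*y + 8; vanishes at y ∈ {-4}. (-3, -4): f_x = -5 ≠ 0.
  x = -2: f_y(-2, y) = 2*y + 6; vanishes at y ∈ {-3}. (-2, -3): f_x = 0, f = 0 — SINGULAR.
  x = -1: f_y(-1, y) = 2*y + 8; vanishes at y ∈ {-4}. (-1, -4): f_x = -13 ≠ 0.
  x = 0: f_y(0, y) = 2*y + 14; no integer root y with |y| ≤ 4.
  x = 1: f_y(1, y) = 2*y + 24; no integer root y with |y| ≤ 4.
  x = 2: f_y(2, y) = 2*y + 38; no integer root y with |y| ≤ 4.
  x = 3: f_y(3, y) = 2*y + 56; no integer root y with |y| ≤ 4.
  x = 4: f_y(4, y) = 2*y + 78; no integer root y with |y| ≤ 4.
Only singular point on the grid: (-2, -3).
Classify: substitute x = -2 + u, y = -3 + v and expand: f = -3*u**3 + 2*u**2*v + v**2.
No constant or linear terms (consistent with a singular point). Quadratic part: v**2. Cubic part: -3*u**3 + 2*u**2*v.
The quadratic part v**2 is a perfect square, so there is a single (double) tangent line v = 0, i.e. y = -3. Restricting the cubic part to that line (v = 0) leaves -3*u**3 ≠ 0, so f is not divisible by v and the branch is v² ≈ 3*u**3 to lowest order — this is a cusp.
Classification: cusp.


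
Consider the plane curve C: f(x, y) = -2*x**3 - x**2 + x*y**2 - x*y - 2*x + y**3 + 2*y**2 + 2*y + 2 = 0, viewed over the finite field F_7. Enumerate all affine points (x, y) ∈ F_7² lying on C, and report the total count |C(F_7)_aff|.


Affine F_7-points: {(0, 1), (2, 5), (5, 4)}; count = 3.

For each of the 49 pairs (x, y) ∈ F_7², evaluate f(x, y) mod 7. Record the zeros.
  x = 0: [0↦2, 1↦0, 2↦1, 3↦4, 4↦1, 5↦5, 6↦1]  zeros at y ∈ {1}
  x = 1: [0↦4, 1↦2, 2↦5, 3↦5, 4↦1, 5↦6, 6↦5]  zeros at y ∈ ∅
  x = 2: [0↦6, 1↦4, 2↦2, 3↦6, 4↦1, 5↦0, 6↦2]  zeros at y ∈ {5}
  x = 3: [0↦3, 1↦1, 2↦1, 3↦2, 4↦3, 5↦3, 6↦1]  zeros at y ∈ ∅
  x = 4: [0↦4, 1↦2, 2↦4, 3↦2, 4↦2, 5↦3, 6↦4]  zeros at y ∈ ∅
  x = 5: [0↦4, 1↦2, 2↦6, 3↦1, 4↦0, 5↦2, 6↦6]  zeros at y ∈ {4}
  x = 6: [0↦5, 1↦3, 2↦2, 3↦1, 4↦6, 5↦2, 6↦2]  zeros at y ∈ ∅
Collecting zeros: affine points = {(0, 1), (2, 5), (5, 4)}.
Total count |C(F_7)_aff| = 3.


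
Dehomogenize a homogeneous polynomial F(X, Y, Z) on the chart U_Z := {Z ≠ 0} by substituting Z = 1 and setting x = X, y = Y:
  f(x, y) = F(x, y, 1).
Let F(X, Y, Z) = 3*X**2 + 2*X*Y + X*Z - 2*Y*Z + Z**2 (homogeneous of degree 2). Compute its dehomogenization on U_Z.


f(x, y) = 3*x**2 + 2*x*y + x - 2*y + 1

On U_Z we set Z = 1. Each monomial c·X^i·Y^j·Z^k in F becomes c·x^i·y^j·1^k = c·x^i·y^j.
Substituting Z = 1: F(X, Y, 1) = 3*x**2 + 2*x*y + x - 2*y + 1.
Note: deg(f) ≤ deg(F) = 2; strict inequality happens when F is divisible by Z (lost terms).
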